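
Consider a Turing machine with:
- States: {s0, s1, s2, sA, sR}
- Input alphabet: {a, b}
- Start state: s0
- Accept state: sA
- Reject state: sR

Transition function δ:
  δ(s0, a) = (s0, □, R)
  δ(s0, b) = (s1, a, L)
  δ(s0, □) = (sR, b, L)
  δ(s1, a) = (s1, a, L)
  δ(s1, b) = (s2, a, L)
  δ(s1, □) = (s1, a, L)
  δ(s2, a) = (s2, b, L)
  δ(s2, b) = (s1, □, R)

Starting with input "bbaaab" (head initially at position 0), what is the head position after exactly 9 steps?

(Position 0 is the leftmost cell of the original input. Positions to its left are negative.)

Execution trace (head position shown):
Step 0: [s0]bbaaab  (head at position 0)
Step 1: move left → [s1]□abaaab  (head at position -1)
Step 2: move left → [s1]□aabaaab  (head at position -2)
Step 3: move left → [s1]□aaabaaab  (head at position -3)
Step 4: move left → [s1]□aaaabaaab  (head at position -4)
Step 5: move left → [s1]□aaaaabaaab  (head at position -5)
Step 6: move left → [s1]□aaaaaabaaab  (head at position -6)
Step 7: move left → [s1]□aaaaaaabaaab  (head at position -7)
Step 8: move left → [s1]□aaaaaaaabaaab  (head at position -8)
Step 9: move left → [s1]□aaaaaaaaabaaab  (head at position -9)

After 9 steps, the head is at position -9.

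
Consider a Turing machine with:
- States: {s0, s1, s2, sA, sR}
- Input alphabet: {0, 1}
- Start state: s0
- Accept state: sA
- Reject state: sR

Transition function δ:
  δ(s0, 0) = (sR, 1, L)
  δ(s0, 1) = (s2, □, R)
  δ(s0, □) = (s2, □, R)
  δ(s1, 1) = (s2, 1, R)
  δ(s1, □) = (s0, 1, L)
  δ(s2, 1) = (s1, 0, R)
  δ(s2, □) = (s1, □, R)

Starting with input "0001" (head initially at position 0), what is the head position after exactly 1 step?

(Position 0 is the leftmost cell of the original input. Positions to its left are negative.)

Execution trace (head position shown):
Step 0: [s0]0001  (head at position 0)
Step 1: move left → [sR]□1001  (head at position -1)

After 1 step, the head is at position -1.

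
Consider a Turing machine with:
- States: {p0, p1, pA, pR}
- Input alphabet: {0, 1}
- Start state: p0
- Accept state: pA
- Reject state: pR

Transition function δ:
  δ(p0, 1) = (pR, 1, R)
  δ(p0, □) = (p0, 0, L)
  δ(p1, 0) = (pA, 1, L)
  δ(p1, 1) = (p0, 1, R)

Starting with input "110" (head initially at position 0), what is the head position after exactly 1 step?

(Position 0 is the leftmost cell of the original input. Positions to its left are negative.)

Execution trace (head position shown):
Step 0: [p0]110  (head at position 0)
Step 1: move right → 1[pR]10  (head at position 1)

After 1 step, the head is at position 1.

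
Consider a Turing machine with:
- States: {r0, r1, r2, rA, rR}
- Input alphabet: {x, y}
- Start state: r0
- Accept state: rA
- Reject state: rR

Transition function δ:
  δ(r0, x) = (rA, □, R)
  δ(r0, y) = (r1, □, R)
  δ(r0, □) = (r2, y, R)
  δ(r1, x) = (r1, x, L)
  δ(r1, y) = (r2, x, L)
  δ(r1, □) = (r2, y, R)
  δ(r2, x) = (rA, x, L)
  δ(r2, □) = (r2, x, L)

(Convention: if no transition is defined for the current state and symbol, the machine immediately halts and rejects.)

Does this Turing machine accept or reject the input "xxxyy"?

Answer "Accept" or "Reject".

Execution trace:
Initial: [r0]xxxyy
Step 1: δ(r0, x) = (rA, □, R) → □[rA]xxyy

The machine reaches the accept state rA and halts.

Answer: Accept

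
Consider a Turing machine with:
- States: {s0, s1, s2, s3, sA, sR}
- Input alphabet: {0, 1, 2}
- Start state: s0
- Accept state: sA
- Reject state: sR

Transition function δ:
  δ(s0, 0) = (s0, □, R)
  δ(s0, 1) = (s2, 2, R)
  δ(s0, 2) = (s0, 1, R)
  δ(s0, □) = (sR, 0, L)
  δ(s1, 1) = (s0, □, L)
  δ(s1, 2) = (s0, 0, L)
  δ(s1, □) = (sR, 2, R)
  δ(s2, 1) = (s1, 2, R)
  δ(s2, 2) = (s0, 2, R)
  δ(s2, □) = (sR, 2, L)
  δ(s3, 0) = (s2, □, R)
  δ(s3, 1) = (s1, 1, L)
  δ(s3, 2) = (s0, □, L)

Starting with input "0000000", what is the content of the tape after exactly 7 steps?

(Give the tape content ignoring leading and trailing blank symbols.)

Execution trace:
Initial: [s0]0000000
Step 1: δ(s0, 0) = (s0, □, R) → □[s0]000000
Step 2: δ(s0, 0) = (s0, □, R) → □□[s0]00000
Step 3: δ(s0, 0) = (s0, □, R) → □□□[s0]0000
Step 4: δ(s0, 0) = (s0, □, R) → □□□□[s0]000
Step 5: δ(s0, 0) = (s0, □, R) → □□□□□[s0]00
Step 6: δ(s0, 0) = (s0, □, R) → □□□□□□[s0]0
Step 7: δ(s0, 0) = (s0, □, R) → □□□□□□□[s0]□

After 7 steps, the tape (ignoring leading/trailing blanks) is: □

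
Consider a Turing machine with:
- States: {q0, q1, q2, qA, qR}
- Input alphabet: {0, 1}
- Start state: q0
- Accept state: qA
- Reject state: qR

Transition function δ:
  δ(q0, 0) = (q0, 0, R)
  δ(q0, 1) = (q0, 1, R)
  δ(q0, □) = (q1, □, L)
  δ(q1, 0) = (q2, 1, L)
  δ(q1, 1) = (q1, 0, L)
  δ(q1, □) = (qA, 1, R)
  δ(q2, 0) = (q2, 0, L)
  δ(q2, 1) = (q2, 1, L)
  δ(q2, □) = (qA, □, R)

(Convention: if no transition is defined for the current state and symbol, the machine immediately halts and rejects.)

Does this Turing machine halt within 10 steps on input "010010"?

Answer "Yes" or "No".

Execution trace:
Initial: [q0]010010
Step 1: δ(q0, 0) = (q0, 0, R) → 0[q0]10010
Step 2: δ(q0, 1) = (q0, 1, R) → 01[q0]0010
Step 3: δ(q0, 0) = (q0, 0, R) → 010[q0]010
Step 4: δ(q0, 0) = (q0, 0, R) → 0100[q0]10
Step 5: δ(q0, 1) = (q0, 1, R) → 01001[q0]0
Step 6: δ(q0, 0) = (q0, 0, R) → 010010[q0]□
Step 7: δ(q0, □) = (q1, □, L) → 01001[q1]0□
Step 8: δ(q1, 0) = (q2, 1, L) → 0100[q2]11□
Step 9: δ(q2, 1) = (q2, 1, L) → 010[q2]011□
Step 10: δ(q2, 0) = (q2, 0, L) → 01[q2]0011□

The machine has not reached a halting state after 10 steps.
The machine did not halt within the 10-step bound.

Answer: No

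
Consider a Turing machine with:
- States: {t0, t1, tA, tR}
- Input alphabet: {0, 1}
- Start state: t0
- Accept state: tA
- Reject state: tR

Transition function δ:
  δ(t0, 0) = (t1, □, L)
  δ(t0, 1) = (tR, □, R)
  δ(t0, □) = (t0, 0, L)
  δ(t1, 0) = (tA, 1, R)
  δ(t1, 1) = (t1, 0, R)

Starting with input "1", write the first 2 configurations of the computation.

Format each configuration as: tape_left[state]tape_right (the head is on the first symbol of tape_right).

Transitions applied:
Step 1: δ(t0, 1) = (tR, □, R)

The first 2 configurations are:
[t0]1 ⊢ □[tR]□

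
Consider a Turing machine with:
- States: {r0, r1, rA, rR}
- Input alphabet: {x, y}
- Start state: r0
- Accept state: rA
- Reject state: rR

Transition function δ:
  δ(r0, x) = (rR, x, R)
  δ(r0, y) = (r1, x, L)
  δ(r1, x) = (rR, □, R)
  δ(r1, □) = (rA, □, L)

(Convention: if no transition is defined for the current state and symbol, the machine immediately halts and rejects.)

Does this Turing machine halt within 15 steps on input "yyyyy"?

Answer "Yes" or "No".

Execution trace:
Initial: [r0]yyyyy
Step 1: δ(r0, y) = (r1, x, L) → [r1]□xyyyy
Step 2: δ(r1, □) = (rA, □, L) → [rA]□□xyyyy

The machine reaches the accept state rA and halts.
The machine halted after 2 steps (within the 15-step bound).

Answer: Yes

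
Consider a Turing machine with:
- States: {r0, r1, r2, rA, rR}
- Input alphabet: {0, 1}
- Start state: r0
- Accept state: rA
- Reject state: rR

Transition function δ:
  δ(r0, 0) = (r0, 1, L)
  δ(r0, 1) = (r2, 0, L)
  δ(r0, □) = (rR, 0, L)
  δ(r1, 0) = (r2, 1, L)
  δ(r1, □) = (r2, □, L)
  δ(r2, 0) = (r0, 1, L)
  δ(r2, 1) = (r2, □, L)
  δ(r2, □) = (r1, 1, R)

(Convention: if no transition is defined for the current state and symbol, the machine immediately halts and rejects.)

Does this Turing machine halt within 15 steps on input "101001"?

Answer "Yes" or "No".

Execution trace:
Initial: [r0]101001
Step 1: δ(r0, 1) = (r2, 0, L) → [r2]□001001
Step 2: δ(r2, □) = (r1, 1, R) → 1[r1]001001
Step 3: δ(r1, 0) = (r2, 1, L) → [r2]1101001
Step 4: δ(r2, 1) = (r2, □, L) → [r2]□□101001
Step 5: δ(r2, □) = (r1, 1, R) → 1[r1]□101001
Step 6: δ(r1, □) = (r2, □, L) → [r2]1□101001
Step 7: δ(r2, 1) = (r2, □, L) → [r2]□□□101001
Step 8: δ(r2, □) = (r1, 1, R) → 1[r1]□□101001
Step 9: δ(r1, □) = (r2, □, L) → [r2]1□□101001
Step 10: δ(r2, 1) = (r2, □, L) → [r2]□□□□101001
Step 11: δ(r2, □) = (r1, 1, R) → 1[r1]□□□101001
Step 12: δ(r1, □) = (r2, □, L) → [r2]1□□□101001
Step 13: δ(r2, 1) = (r2, □, L) → [r2]□□□□□101001
Step 14: δ(r2, □) = (r1, 1, R) → 1[r1]□□□□101001
Step 15: δ(r1, □) = (r2, □, L) → [r2]1□□□□101001

The machine has not reached a halting state after 15 steps.
The machine did not halt within the 15-step bound.

Answer: No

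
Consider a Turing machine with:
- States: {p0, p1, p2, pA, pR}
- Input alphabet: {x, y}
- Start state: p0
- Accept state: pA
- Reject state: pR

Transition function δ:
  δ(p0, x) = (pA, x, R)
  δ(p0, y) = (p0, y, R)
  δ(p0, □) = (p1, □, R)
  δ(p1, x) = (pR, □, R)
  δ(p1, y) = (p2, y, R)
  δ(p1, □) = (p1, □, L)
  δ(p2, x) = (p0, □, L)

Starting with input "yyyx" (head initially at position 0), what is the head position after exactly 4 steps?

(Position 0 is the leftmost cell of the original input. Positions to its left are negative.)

Execution trace (head position shown):
Step 0: [p0]yyyx  (head at position 0)
Step 1: move right → y[p0]yyx  (head at position 1)
Step 2: move right → yy[p0]yx  (head at position 2)
Step 3: move right → yyy[p0]x  (head at position 3)
Step 4: move right → yyyx[pA]□  (head at position 4)

After 4 steps, the head is at position 4.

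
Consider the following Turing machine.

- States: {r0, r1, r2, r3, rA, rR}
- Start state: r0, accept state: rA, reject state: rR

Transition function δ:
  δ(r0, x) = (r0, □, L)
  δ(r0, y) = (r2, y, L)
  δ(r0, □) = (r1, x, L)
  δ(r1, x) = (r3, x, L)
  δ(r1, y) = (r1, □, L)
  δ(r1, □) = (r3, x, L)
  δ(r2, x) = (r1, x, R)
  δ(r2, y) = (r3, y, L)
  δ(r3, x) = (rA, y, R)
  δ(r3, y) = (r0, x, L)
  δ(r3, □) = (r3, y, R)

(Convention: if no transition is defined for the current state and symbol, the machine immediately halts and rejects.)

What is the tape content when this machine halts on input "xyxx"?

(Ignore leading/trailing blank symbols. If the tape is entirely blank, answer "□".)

Execution trace:
Initial: [r0]xyxx
Step 1: δ(r0, x) = (r0, □, L) → [r0]□□yxx
Step 2: δ(r0, □) = (r1, x, L) → [r1]□x□yxx
Step 3: δ(r1, □) = (r3, x, L) → [r3]□xx□yxx
Step 4: δ(r3, □) = (r3, y, R) → y[r3]xx□yxx
Step 5: δ(r3, x) = (rA, y, R) → yy[rA]x□yxx

The machine reaches the accept state rA and halts.

Final tape (ignoring leading/trailing blanks): yyx□yxx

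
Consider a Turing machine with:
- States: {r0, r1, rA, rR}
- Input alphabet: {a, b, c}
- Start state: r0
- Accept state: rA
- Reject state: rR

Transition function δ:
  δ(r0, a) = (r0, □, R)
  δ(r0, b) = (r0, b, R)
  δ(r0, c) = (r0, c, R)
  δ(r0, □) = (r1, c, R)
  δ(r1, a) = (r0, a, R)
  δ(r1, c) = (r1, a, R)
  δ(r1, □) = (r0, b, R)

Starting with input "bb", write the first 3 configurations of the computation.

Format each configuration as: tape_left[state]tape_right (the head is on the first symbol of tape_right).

Transitions applied:
Step 1: δ(r0, b) = (r0, b, R)
Step 2: δ(r0, b) = (r0, b, R)

The first 3 configurations are:
[r0]bb ⊢ b[r0]b ⊢ bb[r0]□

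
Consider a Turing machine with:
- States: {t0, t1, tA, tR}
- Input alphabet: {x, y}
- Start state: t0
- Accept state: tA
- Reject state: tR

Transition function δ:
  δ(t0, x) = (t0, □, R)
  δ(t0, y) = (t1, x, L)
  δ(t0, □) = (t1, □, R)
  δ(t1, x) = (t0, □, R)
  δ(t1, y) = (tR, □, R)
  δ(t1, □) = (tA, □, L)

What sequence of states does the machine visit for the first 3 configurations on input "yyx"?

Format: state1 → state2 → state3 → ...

Execution trace:
Initial: [t0]yyx
Step 1: δ(t0, y) = (t1, x, L) → [t1]□xyx
Step 2: δ(t1, □) = (tA, □, L) → [tA]□□xyx

The machine reaches the accept state tA and halts.

State sequence: t0 → t1 → tA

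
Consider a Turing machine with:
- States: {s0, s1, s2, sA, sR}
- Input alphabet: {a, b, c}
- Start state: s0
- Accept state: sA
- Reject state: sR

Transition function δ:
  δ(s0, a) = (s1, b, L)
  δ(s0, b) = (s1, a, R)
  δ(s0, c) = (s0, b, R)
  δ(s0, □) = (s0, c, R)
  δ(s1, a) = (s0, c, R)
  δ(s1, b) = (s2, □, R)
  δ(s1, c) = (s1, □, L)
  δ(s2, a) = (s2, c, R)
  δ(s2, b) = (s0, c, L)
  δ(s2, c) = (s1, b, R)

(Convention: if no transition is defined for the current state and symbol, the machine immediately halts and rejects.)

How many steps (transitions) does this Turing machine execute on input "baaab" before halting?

Execution trace:
Initial: [s0]baaab
Step 1: δ(s0, b) = (s1, a, R) → a[s1]aaab
Step 2: δ(s1, a) = (s0, c, R) → ac[s0]aab
Step 3: δ(s0, a) = (s1, b, L) → a[s1]cbab
Step 4: δ(s1, c) = (s1, □, L) → [s1]a□bab
Step 5: δ(s1, a) = (s0, c, R) → c[s0]□bab
Step 6: δ(s0, □) = (s0, c, R) → cc[s0]bab
Step 7: δ(s0, b) = (s1, a, R) → cca[s1]ab
Step 8: δ(s1, a) = (s0, c, R) → ccac[s0]b
Step 9: δ(s0, b) = (s1, a, R) → ccaca[s1]□

No transition is defined for δ(s1, □). By convention the machine halts and rejects.

The machine executed 9 steps before halting.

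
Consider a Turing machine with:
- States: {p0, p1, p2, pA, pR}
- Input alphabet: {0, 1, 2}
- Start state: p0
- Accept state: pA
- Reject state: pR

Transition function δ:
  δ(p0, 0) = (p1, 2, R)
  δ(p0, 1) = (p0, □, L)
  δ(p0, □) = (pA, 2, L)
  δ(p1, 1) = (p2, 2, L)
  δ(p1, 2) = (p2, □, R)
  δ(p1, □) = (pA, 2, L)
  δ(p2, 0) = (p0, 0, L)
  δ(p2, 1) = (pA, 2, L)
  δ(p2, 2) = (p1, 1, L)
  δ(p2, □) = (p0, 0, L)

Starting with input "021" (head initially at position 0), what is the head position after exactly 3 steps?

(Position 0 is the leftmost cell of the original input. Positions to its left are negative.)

Execution trace (head position shown):
Step 0: [p0]021  (head at position 0)
Step 1: move right → 2[p1]21  (head at position 1)
Step 2: move right → 2□[p2]1  (head at position 2)
Step 3: move left → 2[pA]□2  (head at position 1)

After 3 steps, the head is at position 1.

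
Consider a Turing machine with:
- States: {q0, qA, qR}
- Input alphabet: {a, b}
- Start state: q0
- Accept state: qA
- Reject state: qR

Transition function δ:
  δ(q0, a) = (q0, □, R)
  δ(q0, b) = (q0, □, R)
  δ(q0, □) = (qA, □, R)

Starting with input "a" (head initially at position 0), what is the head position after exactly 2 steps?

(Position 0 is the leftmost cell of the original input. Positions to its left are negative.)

Execution trace (head position shown):
Step 0: [q0]a  (head at position 0)
Step 1: move right → □[q0]□  (head at position 1)
Step 2: move right → □□[qA]□  (head at position 2)

After 2 steps, the head is at position 2.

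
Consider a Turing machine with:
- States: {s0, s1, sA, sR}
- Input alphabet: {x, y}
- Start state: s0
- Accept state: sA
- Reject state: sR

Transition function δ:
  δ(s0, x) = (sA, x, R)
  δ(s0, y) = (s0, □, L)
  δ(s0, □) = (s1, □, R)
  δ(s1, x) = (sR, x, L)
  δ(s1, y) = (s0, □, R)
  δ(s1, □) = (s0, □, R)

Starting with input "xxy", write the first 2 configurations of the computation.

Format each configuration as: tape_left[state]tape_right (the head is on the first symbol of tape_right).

Transitions applied:
Step 1: δ(s0, x) = (sA, x, R)

The first 2 configurations are:
[s0]xxy ⊢ x[sA]xy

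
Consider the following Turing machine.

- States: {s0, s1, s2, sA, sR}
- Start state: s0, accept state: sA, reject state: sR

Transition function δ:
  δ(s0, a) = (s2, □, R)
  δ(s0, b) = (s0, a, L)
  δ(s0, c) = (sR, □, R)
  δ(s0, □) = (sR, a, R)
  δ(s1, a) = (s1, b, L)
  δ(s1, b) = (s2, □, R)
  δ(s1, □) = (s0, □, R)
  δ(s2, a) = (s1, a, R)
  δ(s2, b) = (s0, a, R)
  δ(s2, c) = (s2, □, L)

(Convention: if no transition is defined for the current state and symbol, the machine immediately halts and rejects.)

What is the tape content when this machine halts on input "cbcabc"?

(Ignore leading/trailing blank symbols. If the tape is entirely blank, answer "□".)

Execution trace:
Initial: [s0]cbcabc
Step 1: δ(s0, c) = (sR, □, R) → □[sR]bcabc

The machine reaches the reject state sR and halts.

Final tape (ignoring leading/trailing blanks): bcabc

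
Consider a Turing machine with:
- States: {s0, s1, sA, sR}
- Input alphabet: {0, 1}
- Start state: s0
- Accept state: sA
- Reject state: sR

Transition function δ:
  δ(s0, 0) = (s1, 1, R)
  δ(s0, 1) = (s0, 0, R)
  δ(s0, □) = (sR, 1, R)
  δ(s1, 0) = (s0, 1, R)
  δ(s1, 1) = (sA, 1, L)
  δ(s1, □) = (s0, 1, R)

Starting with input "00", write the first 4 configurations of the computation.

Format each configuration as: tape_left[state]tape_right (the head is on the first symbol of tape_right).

Transitions applied:
Step 1: δ(s0, 0) = (s1, 1, R)
Step 2: δ(s1, 0) = (s0, 1, R)
Step 3: δ(s0, □) = (sR, 1, R)

The first 4 configurations are:
[s0]00 ⊢ 1[s1]0 ⊢ 11[s0]□ ⊢ 111[sR]□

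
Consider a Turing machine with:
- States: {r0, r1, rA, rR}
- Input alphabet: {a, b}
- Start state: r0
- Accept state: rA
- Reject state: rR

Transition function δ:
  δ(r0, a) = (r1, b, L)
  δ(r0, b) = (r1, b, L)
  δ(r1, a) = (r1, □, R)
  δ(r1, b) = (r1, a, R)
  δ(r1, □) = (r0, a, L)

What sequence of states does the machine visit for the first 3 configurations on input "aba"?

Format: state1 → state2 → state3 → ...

Execution trace:
Initial: [r0]aba
Step 1: δ(r0, a) = (r1, b, L) → [r1]□bba
Step 2: δ(r1, □) = (r0, a, L) → [r0]□abba

No transition is defined for δ(r0, □). By convention the machine halts and rejects.

State sequence: r0 → r1 → r0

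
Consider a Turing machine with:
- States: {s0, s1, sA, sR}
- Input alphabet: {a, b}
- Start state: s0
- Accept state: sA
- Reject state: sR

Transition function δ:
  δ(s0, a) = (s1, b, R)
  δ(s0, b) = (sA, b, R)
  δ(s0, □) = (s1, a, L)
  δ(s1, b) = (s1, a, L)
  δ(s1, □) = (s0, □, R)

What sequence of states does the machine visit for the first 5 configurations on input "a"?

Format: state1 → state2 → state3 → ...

Execution trace:
Initial: [s0]a
Step 1: δ(s0, a) = (s1, b, R) → b[s1]□
Step 2: δ(s1, □) = (s0, □, R) → b□[s0]□
Step 3: δ(s0, □) = (s1, a, L) → b[s1]□a
Step 4: δ(s1, □) = (s0, □, R) → b□[s0]a

State sequence: s0 → s1 → s0 → s1 → s0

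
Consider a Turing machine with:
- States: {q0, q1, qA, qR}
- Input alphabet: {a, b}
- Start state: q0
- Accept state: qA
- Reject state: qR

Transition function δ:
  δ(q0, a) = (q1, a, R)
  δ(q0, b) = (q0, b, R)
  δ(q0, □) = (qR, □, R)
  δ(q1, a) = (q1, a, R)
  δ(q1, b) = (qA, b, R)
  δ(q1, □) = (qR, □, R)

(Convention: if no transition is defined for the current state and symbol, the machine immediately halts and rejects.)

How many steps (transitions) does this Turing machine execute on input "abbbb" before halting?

Execution trace:
Initial: [q0]abbbb
Step 1: δ(q0, a) = (q1, a, R) → a[q1]bbbb
Step 2: δ(q1, b) = (qA, b, R) → ab[qA]bbb

The machine reaches the accept state qA and halts.

The machine executed 2 steps before halting.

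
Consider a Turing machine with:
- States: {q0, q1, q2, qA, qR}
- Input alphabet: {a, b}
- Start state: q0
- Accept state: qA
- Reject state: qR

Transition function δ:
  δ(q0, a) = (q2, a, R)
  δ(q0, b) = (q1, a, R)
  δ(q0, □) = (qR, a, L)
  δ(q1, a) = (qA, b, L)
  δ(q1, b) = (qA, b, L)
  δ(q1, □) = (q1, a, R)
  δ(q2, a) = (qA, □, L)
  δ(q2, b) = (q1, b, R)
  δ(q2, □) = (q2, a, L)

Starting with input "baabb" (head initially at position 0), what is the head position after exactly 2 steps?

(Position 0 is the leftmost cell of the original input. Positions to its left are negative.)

Execution trace (head position shown):
Step 0: [q0]baabb  (head at position 0)
Step 1: move right → a[q1]aabb  (head at position 1)
Step 2: move left → [qA]ababb  (head at position 0)

After 2 steps, the head is at position 0.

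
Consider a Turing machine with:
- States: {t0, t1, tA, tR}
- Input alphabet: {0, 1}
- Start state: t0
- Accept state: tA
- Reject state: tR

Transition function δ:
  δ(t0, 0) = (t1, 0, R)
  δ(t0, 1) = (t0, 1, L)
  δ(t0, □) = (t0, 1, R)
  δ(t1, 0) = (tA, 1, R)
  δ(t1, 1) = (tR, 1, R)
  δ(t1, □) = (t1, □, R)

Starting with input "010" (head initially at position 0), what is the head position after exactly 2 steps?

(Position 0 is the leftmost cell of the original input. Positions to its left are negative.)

Execution trace (head position shown):
Step 0: [t0]010  (head at position 0)
Step 1: move right → 0[t1]10  (head at position 1)
Step 2: move right → 01[tR]0  (head at position 2)

After 2 steps, the head is at position 2.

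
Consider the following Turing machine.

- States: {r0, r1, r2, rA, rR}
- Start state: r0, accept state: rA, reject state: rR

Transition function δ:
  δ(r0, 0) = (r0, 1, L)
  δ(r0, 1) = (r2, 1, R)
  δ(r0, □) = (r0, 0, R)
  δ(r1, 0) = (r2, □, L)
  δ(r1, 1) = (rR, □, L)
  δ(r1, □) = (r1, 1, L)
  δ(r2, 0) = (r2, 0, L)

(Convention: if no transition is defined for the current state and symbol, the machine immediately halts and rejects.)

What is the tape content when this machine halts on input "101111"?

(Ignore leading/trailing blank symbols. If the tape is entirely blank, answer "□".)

Execution trace:
Initial: [r0]101111
Step 1: δ(r0, 1) = (r2, 1, R) → 1[r2]01111
Step 2: δ(r2, 0) = (r2, 0, L) → [r2]101111

No transition is defined for δ(r2, 1). By convention the machine halts and rejects.

Final tape (ignoring leading/trailing blanks): 101111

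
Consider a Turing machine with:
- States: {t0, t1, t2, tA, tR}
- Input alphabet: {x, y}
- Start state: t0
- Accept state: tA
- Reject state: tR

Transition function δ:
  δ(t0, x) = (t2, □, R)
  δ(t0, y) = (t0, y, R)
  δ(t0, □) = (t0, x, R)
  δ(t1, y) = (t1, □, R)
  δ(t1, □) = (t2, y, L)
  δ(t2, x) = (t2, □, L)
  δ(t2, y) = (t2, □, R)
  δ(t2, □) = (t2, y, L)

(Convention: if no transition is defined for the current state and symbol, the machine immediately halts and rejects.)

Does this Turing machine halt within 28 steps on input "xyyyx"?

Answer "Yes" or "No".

Execution trace:
Initial: [t0]xyyyx
Step 1: δ(t0, x) = (t2, □, R) → □[t2]yyyx
Step 2: δ(t2, y) = (t2, □, R) → □□[t2]yyx
Step 3: δ(t2, y) = (t2, □, R) → □□□[t2]yx
Step 4: δ(t2, y) = (t2, □, R) → □□□□[t2]x
Step 5: δ(t2, x) = (t2, □, L) → □□□[t2]□□
Step 6: δ(t2, □) = (t2, y, L) → □□[t2]□y□
Step 7: δ(t2, □) = (t2, y, L) → □[t2]□yy□
Step 8: δ(t2, □) = (t2, y, L) → [t2]□yyy□
Step 9: δ(t2, □) = (t2, y, L) → [t2]□yyyy□
Step 10: δ(t2, □) = (t2, y, L) → [t2]□yyyyy□
Step 11: δ(t2, □) = (t2, y, L) → [t2]□yyyyyy□
Step 12: δ(t2, □) = (t2, y, L) → [t2]□yyyyyyy□
Step 13: δ(t2, □) = (t2, y, L) → [t2]□yyyyyyyy□
Step 14: δ(t2, □) = (t2, y, L) → [t2]□yyyyyyyyy□
Step 15: δ(t2, □) = (t2, y, L) → [t2]□yyyyyyyyyy□
Step 16: δ(t2, □) = (t2, y, L) → [t2]□yyyyyyyyyyy□
Step 17: δ(t2, □) = (t2, y, L) → [t2]□yyyyyyyyyyyy□
Step 18: δ(t2, □) = (t2, y, L) → [t2]□yyyyyyyyyyyyy□
Step 19: δ(t2, □) = (t2, y, L) → [t2]□yyyyyyyyyyyyyy□
Step 20: δ(t2, □) = (t2, y, L) → [t2]□yyyyyyyyyyyyyyy□
Step 21: δ(t2, □) = (t2, y, L) → [t2]□yyyyyyyyyyyyyyyy□
Step 22: δ(t2, □) = (t2, y, L) → [t2]□yyyyyyyyyyyyyyyyy□
Step 23: δ(t2, □) = (t2, y, L) → [t2]□yyyyyyyyyyyyyyyyyy□
Step 24: δ(t2, □) = (t2, y, L) → [t2]□yyyyyyyyyyyyyyyyyyy□
Step 25: δ(t2, □) = (t2, y, L) → [t2]□yyyyyyyyyyyyyyyyyyyy□
Step 26: δ(t2, □) = (t2, y, L) → [t2]□yyyyyyyyyyyyyyyyyyyyy□
Step 27: δ(t2, □) = (t2, y, L) → [t2]□yyyyyyyyyyyyyyyyyyyyyy□
Step 28: δ(t2, □) = (t2, y, L) → [t2]□yyyyyyyyyyyyyyyyyyyyyyy□

The machine has not reached a halting state after 28 steps.
The machine did not halt within the 28-step bound.

Answer: No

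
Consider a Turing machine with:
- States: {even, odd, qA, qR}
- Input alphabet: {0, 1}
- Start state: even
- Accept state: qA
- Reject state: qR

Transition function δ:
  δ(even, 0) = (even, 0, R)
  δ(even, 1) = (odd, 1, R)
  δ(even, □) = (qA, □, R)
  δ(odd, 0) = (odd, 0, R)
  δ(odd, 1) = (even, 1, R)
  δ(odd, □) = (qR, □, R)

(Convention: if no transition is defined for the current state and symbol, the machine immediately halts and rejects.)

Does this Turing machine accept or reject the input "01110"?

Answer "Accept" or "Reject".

Execution trace:
Initial: [even]01110
Step 1: δ(even, 0) = (even, 0, R) → 0[even]1110
Step 2: δ(even, 1) = (odd, 1, R) → 01[odd]110
Step 3: δ(odd, 1) = (even, 1, R) → 011[even]10
Step 4: δ(even, 1) = (odd, 1, R) → 0111[odd]0
Step 5: δ(odd, 0) = (odd, 0, R) → 01110[odd]□
Step 6: δ(odd, □) = (qR, □, R) → 01110□[qR]□

The machine reaches the reject state qR and halts.

Answer: Reject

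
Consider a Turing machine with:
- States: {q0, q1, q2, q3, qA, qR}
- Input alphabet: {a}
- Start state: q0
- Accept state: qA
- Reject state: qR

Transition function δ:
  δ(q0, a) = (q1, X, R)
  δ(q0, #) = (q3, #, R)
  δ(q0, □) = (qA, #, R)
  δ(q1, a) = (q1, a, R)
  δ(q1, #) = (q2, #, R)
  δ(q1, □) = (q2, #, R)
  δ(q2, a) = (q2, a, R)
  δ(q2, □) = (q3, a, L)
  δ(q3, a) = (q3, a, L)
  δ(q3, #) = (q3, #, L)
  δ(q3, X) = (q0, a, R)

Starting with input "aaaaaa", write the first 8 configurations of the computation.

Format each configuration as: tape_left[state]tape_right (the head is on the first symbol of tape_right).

Transitions applied:
Step 1: δ(q0, a) = (q1, X, R)
Step 2: δ(q1, a) = (q1, a, R)
Step 3: δ(q1, a) = (q1, a, R)
Step 4: δ(q1, a) = (q1, a, R)
Step 5: δ(q1, a) = (q1, a, R)
Step 6: δ(q1, a) = (q1, a, R)
Step 7: δ(q1, □) = (q2, #, R)

The first 8 configurations are:
[q0]aaaaaa ⊢ X[q1]aaaaa ⊢ Xa[q1]aaaa ⊢ Xaa[q1]aaa ⊢ Xaaa[q1]aa ⊢ Xaaaa[q1]a ⊢ Xaaaaa[q1]□ ⊢ Xaaaaa#[q2]□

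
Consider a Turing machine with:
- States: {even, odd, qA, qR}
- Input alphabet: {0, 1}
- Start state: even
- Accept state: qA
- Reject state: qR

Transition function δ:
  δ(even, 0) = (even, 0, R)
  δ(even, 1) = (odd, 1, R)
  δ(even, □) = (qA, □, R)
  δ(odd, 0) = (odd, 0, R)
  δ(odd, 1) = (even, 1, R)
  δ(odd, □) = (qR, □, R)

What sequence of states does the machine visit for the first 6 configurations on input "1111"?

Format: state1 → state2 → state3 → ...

Execution trace:
Initial: [even]1111
Step 1: δ(even, 1) = (odd, 1, R) → 1[odd]111
Step 2: δ(odd, 1) = (even, 1, R) → 11[even]11
Step 3: δ(even, 1) = (odd, 1, R) → 111[odd]1
Step 4: δ(odd, 1) = (even, 1, R) → 1111[even]□
Step 5: δ(even, □) = (qA, □, R) → 1111□[qA]□

The machine reaches the accept state qA and halts.

State sequence: even → odd → even → odd → even → qA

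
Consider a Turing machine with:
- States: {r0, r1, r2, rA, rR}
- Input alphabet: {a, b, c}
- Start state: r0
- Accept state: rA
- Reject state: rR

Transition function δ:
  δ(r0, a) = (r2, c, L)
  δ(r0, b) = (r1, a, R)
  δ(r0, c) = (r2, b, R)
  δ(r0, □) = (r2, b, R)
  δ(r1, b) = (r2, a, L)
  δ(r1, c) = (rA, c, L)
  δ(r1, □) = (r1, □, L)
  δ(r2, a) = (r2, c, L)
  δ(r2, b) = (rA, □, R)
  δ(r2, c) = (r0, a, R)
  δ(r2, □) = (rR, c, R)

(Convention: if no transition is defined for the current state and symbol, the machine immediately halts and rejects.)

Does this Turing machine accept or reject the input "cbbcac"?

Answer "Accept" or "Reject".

Execution trace:
Initial: [r0]cbbcac
Step 1: δ(r0, c) = (r2, b, R) → b[r2]bbcac
Step 2: δ(r2, b) = (rA, □, R) → b□[rA]bcac

The machine reaches the accept state rA and halts.

Answer: Accept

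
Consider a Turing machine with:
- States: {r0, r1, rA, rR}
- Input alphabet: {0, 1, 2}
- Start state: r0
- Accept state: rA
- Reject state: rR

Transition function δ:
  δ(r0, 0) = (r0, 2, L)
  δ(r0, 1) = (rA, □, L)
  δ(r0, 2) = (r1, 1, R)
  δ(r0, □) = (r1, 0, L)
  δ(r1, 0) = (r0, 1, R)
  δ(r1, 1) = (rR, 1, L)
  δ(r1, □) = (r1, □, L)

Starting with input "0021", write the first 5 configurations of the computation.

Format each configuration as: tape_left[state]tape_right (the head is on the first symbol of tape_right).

Transitions applied:
Step 1: δ(r0, 0) = (r0, 2, L)
Step 2: δ(r0, □) = (r1, 0, L)
Step 3: δ(r1, □) = (r1, □, L)
Step 4: δ(r1, □) = (r1, □, L)

The first 5 configurations are:
[r0]0021 ⊢ [r0]□2021 ⊢ [r1]□02021 ⊢ [r1]□□02021 ⊢ [r1]□□□02021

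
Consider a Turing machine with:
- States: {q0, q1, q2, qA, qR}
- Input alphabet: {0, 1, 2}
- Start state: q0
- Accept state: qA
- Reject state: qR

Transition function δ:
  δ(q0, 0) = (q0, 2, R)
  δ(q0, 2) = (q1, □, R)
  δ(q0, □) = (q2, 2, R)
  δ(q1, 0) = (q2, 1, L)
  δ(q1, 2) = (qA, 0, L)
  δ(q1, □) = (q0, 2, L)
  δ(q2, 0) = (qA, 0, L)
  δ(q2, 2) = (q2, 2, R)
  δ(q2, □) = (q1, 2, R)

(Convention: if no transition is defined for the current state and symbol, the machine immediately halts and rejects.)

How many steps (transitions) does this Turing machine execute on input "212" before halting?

Execution trace:
Initial: [q0]212
Step 1: δ(q0, 2) = (q1, □, R) → □[q1]12

No transition is defined for δ(q1, 1). By convention the machine halts and rejects.

The machine executed 1 step before halting.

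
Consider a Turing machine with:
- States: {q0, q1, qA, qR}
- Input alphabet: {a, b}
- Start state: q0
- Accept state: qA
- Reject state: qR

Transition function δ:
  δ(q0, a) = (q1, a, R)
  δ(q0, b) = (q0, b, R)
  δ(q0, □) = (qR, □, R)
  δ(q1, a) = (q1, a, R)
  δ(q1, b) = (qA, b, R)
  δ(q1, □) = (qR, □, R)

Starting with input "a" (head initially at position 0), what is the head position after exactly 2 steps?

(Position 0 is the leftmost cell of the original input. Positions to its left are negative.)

Execution trace (head position shown):
Step 0: [q0]a  (head at position 0)
Step 1: move right → a[q1]□  (head at position 1)
Step 2: move right → a□[qR]□  (head at position 2)

After 2 steps, the head is at position 2.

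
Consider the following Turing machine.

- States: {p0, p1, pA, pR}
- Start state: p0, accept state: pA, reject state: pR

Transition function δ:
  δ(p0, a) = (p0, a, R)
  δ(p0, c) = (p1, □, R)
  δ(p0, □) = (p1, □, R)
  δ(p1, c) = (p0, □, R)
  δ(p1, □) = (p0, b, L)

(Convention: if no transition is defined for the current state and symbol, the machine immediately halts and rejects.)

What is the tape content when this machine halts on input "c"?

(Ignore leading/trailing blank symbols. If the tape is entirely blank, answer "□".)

Execution trace:
Initial: [p0]c
Step 1: δ(p0, c) = (p1, □, R) → □[p1]□
Step 2: δ(p1, □) = (p0, b, L) → [p0]□b
Step 3: δ(p0, □) = (p1, □, R) → □[p1]b

No transition is defined for δ(p1, b). By convention the machine halts and rejects.

Final tape (ignoring leading/trailing blanks): b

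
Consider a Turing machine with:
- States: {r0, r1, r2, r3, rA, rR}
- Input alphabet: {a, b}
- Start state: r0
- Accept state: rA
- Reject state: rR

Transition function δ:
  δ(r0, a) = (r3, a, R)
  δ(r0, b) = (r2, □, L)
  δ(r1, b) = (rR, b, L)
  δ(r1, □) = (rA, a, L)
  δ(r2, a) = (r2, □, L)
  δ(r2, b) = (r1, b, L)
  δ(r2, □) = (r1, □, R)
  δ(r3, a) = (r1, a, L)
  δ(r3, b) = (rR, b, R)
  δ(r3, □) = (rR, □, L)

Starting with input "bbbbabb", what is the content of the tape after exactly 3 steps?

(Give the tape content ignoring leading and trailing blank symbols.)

Execution trace:
Initial: [r0]bbbbabb
Step 1: δ(r0, b) = (r2, □, L) → [r2]□□bbbabb
Step 2: δ(r2, □) = (r1, □, R) → □[r1]□bbbabb
Step 3: δ(r1, □) = (rA, a, L) → [rA]□abbbabb

The machine reaches the accept state rA and halts.

After 3 steps, the tape (ignoring leading/trailing blanks) is: abbbabb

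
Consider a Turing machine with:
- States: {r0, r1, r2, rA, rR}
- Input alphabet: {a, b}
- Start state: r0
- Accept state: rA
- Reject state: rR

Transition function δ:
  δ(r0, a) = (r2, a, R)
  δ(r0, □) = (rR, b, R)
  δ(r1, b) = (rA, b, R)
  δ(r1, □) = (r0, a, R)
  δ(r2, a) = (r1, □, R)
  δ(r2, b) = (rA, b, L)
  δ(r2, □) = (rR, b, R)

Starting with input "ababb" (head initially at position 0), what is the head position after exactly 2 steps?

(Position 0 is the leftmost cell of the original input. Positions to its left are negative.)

Execution trace (head position shown):
Step 0: [r0]ababb  (head at position 0)
Step 1: move right → a[r2]babb  (head at position 1)
Step 2: move left → [rA]ababb  (head at position 0)

After 2 steps, the head is at position 0.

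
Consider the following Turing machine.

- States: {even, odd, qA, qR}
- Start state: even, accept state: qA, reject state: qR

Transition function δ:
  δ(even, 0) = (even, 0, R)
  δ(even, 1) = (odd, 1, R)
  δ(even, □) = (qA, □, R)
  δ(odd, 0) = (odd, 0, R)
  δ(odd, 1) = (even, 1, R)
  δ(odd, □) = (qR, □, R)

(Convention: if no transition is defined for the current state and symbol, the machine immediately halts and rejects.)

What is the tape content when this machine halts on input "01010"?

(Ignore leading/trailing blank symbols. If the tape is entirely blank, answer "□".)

Execution trace:
Initial: [even]01010
Step 1: δ(even, 0) = (even, 0, R) → 0[even]1010
Step 2: δ(even, 1) = (odd, 1, R) → 01[odd]010
Step 3: δ(odd, 0) = (odd, 0, R) → 010[odd]10
Step 4: δ(odd, 1) = (even, 1, R) → 0101[even]0
Step 5: δ(even, 0) = (even, 0, R) → 01010[even]□
Step 6: δ(even, □) = (qA, □, R) → 01010□[qA]□

The machine reaches the accept state qA and halts.

Final tape (ignoring leading/trailing blanks): 01010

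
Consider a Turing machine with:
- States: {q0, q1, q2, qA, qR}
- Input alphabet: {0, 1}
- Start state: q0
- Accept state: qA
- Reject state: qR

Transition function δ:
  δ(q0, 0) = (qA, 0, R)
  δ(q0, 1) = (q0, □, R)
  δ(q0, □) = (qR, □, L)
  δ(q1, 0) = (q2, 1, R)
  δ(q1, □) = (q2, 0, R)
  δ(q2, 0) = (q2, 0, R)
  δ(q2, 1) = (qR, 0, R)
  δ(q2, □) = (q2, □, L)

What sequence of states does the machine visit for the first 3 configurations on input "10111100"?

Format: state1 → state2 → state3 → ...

Execution trace:
Initial: [q0]10111100
Step 1: δ(q0, 1) = (q0, □, R) → □[q0]0111100
Step 2: δ(q0, 0) = (qA, 0, R) → □0[qA]111100

The machine reaches the accept state qA and halts.

State sequence: q0 → q0 → qA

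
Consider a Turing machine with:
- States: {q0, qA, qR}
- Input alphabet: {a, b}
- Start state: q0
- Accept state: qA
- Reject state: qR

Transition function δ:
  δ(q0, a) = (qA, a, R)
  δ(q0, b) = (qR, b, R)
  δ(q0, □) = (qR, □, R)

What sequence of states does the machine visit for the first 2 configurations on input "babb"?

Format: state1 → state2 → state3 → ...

Execution trace:
Initial: [q0]babb
Step 1: δ(q0, b) = (qR, b, R) → b[qR]abb

The machine reaches the reject state qR and halts.

State sequence: q0 → qR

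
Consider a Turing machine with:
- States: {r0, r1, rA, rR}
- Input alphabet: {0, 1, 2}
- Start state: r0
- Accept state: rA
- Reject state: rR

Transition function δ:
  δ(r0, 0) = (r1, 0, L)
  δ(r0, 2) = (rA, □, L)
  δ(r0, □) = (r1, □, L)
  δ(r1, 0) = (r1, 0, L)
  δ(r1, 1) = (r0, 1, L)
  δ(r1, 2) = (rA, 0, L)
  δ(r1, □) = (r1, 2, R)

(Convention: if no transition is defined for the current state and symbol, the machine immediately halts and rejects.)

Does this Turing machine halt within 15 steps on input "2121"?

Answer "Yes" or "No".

Execution trace:
Initial: [r0]2121
Step 1: δ(r0, 2) = (rA, □, L) → [rA]□□121

The machine reaches the accept state rA and halts.
The machine halted after 1 step (within the 15-step bound).

Answer: Yes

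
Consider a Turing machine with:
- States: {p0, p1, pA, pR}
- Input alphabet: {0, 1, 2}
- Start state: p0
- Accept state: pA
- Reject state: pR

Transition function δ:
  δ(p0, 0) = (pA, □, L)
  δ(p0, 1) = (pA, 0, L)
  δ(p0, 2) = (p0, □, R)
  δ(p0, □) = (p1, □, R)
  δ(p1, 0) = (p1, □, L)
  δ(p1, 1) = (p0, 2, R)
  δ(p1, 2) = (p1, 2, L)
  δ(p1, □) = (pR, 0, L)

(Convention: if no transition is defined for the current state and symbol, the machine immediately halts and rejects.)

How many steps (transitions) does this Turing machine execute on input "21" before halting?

Execution trace:
Initial: [p0]21
Step 1: δ(p0, 2) = (p0, □, R) → □[p0]1
Step 2: δ(p0, 1) = (pA, 0, L) → [pA]□0

The machine reaches the accept state pA and halts.

The machine executed 2 steps before halting.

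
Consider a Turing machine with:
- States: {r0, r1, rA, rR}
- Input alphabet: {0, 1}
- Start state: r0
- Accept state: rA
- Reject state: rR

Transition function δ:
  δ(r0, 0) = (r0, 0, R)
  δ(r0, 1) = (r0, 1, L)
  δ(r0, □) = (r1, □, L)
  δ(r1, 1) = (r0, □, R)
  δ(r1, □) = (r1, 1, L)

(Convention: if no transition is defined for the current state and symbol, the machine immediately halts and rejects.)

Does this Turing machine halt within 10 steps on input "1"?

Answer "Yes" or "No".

Execution trace:
Initial: [r0]1
Step 1: δ(r0, 1) = (r0, 1, L) → [r0]□1
Step 2: δ(r0, □) = (r1, □, L) → [r1]□□1
Step 3: δ(r1, □) = (r1, 1, L) → [r1]□1□1
Step 4: δ(r1, □) = (r1, 1, L) → [r1]□11□1
Step 5: δ(r1, □) = (r1, 1, L) → [r1]□111□1
Step 6: δ(r1, □) = (r1, 1, L) → [r1]□1111□1
Step 7: δ(r1, □) = (r1, 1, L) → [r1]□11111□1
Step 8: δ(r1, □) = (r1, 1, L) → [r1]□111111□1
Step 9: δ(r1, □) = (r1, 1, L) → [r1]□1111111□1
Step 10: δ(r1, □) = (r1, 1, L) → [r1]□11111111□1

The machine has not reached a halting state after 10 steps.
The machine did not halt within the 10-step bound.

Answer: No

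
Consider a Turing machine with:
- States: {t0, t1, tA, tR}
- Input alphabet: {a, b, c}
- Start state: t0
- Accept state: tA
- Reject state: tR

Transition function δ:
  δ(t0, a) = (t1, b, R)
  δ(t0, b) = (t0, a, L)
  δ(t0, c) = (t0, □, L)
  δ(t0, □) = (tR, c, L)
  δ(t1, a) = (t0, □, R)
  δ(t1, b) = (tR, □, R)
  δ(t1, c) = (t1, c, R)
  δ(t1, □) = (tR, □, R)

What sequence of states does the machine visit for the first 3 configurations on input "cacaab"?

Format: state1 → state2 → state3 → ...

Execution trace:
Initial: [t0]cacaab
Step 1: δ(t0, c) = (t0, □, L) → [t0]□□acaab
Step 2: δ(t0, □) = (tR, c, L) → [tR]□c□acaab

The machine reaches the reject state tR and halts.

State sequence: t0 → t0 → tR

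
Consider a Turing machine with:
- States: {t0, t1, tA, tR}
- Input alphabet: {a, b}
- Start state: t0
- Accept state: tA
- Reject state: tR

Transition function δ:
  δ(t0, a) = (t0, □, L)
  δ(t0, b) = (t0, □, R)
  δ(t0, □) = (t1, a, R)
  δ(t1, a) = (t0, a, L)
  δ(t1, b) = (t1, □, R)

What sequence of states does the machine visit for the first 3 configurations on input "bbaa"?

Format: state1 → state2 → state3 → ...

Execution trace:
Initial: [t0]bbaa
Step 1: δ(t0, b) = (t0, □, R) → □[t0]baa
Step 2: δ(t0, b) = (t0, □, R) → □□[t0]aa

State sequence: t0 → t0 → t0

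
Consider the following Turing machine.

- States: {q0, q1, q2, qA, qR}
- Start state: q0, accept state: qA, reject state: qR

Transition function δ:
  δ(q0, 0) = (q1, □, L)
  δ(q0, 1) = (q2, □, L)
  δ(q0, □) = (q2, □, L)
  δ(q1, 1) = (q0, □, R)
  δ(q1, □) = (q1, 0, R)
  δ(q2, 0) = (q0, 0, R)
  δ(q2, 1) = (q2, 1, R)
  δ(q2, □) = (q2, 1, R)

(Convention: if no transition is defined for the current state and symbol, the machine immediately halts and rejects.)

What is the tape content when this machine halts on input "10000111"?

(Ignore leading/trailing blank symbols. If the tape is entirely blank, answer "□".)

Execution trace:
Initial: [q0]10000111
Step 1: δ(q0, 1) = (q2, □, L) → [q2]□□0000111
Step 2: δ(q2, □) = (q2, 1, R) → 1[q2]□0000111
Step 3: δ(q2, □) = (q2, 1, R) → 11[q2]0000111
Step 4: δ(q2, 0) = (q0, 0, R) → 110[q0]000111
Step 5: δ(q0, 0) = (q1, □, L) → 11[q1]0□00111

No transition is defined for δ(q1, 0). By convention the machine halts and rejects.

Final tape (ignoring leading/trailing blanks): 110□00111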